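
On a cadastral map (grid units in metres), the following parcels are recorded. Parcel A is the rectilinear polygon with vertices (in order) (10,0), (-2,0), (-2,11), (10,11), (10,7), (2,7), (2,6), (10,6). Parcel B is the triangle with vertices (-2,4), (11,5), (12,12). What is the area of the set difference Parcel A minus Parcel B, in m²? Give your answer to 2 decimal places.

|Parcel A| = 124, |Parcel A∩Parcel B| = 28.0508.
|Parcel A ∖ Parcel B| = |Parcel A| − |Parcel A∩Parcel B| = 124 − 28.0508 = 95.95.

95.95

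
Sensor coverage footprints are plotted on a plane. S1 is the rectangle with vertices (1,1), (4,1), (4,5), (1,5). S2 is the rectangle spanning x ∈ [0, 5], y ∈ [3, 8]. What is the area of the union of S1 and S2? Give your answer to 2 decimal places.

By inclusion–exclusion:
Individual areas: |S1| = 12, |S2| = 25.
|S1∩S2|: x∈[1,4], y∈[3,5] → 3·2 = 6.
|S1 ∪ S2| = 37 − 6 = 31.00.

31.00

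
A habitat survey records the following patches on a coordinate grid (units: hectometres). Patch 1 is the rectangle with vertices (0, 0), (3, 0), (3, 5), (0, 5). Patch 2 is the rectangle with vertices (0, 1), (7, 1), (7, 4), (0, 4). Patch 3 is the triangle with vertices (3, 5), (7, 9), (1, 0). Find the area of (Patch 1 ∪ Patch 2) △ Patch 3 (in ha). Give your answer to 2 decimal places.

|Patch 1 ∪ Patch 2| = 27.
|(Patch 1 ∪ Patch 2) ∩ Patch 3| = 2.3333.
|(Patch 1 ∪ Patch 2) △ Patch 3| = 27 + 6 − 4.6667 = 28.33.

28.33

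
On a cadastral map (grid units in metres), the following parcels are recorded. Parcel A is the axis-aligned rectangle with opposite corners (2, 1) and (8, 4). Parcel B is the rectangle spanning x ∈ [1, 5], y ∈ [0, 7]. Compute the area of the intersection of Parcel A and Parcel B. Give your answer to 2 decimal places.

|Parcel A∩Parcel B|: x∈[2,5], y∈[1,4] → 3·3 = 9.

9.00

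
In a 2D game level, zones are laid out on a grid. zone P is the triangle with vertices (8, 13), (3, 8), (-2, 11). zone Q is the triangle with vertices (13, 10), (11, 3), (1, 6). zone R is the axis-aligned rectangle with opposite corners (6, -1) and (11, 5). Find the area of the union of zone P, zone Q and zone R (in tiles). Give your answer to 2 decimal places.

By inclusion–exclusion:
Individual areas: |zone P| = 20, |zone Q| = 38, |zone R| = 30.
|zone P∩zone Q| = 0.
|zone P∩zone R| = 0.
|zone Q∩zone R| = 6.25.
|zone P∩zone Q∩zone R| = 0.
|zone P ∪ zone Q ∪ zone R| = 88 − 6.25 + 0 = 81.75.

81.75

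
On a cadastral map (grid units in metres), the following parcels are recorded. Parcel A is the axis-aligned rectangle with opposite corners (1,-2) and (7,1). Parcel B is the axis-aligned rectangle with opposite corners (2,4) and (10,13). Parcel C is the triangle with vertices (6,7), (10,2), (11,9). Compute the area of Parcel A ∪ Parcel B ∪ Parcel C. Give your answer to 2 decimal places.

94.90

By inclusion–exclusion:
Individual areas: |Parcel A| = 18, |Parcel B| = 72, |Parcel C| = 16.5.
|Parcel A∩Parcel B| = 0 (no overlap).
|Parcel A∩Parcel C| = 0.
|Parcel B∩Parcel C| = 11.6.
|Parcel A∩Parcel B∩Parcel C| = 0.
|Parcel A ∪ Parcel B ∪ Parcel C| = 106.5 − 11.6 + 0 = 94.90.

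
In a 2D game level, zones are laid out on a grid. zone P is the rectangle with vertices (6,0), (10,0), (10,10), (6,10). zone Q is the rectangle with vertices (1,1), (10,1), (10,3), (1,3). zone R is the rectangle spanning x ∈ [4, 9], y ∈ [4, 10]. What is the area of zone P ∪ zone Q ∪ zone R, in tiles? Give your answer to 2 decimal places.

62.00

By inclusion–exclusion:
Individual areas: |zone P| = 40, |zone Q| = 18, |zone R| = 30.
|zone P∩zone Q|: x∈[6,10], y∈[1,3] → 4·2 = 8.
|zone P∩zone R|: x∈[6,9], y∈[4,10] → 3·6 = 18.
|zone Q∩zone R| = 0 (no overlap).
|zone P∩zone Q∩zone R| = 0.
|zone P ∪ zone Q ∪ zone R| = 88 − 26 + 0 = 62.00.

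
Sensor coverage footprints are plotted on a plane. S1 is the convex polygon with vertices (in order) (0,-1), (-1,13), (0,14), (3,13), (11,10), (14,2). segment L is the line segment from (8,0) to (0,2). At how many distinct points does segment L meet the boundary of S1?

1

The segment meets the boundary at (6.462,0.385).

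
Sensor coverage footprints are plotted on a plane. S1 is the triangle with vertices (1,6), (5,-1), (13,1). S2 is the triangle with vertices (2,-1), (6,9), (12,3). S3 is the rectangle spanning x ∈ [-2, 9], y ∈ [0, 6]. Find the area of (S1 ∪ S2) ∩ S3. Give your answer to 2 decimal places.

The region (S1 ∪ S2) ∩ S3 is the polygon with vertices (4.257,4.643), (4.8,6), (9,6), (9,0), (2.4,0), (3.235,2.088), (1,6).
By the shoelace formula its area is 37.25.

37.25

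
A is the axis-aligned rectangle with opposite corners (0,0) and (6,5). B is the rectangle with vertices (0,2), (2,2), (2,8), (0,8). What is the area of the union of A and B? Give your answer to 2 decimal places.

By inclusion–exclusion:
Individual areas: |A| = 30, |B| = 12.
|A∩B|: x∈[0,2], y∈[2,5] → 2·3 = 6.
|A ∪ B| = 42 − 6 = 36.00.

36.00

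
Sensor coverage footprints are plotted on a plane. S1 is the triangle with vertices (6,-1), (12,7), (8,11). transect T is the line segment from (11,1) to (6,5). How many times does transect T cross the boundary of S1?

The segment meets the boundary at (6.882,4.294), (8.812,2.75).

2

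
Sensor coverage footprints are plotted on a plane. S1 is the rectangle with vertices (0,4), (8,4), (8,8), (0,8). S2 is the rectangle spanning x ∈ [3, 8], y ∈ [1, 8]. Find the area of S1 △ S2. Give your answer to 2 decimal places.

27.00

|S1∩S2|: x∈[3,8], y∈[4,8] → 5·4 = 20.
|S1 △ S2| = |S1| + |S2| − 2·|S1∩S2| = 32 + 35 − 40 = 27.00.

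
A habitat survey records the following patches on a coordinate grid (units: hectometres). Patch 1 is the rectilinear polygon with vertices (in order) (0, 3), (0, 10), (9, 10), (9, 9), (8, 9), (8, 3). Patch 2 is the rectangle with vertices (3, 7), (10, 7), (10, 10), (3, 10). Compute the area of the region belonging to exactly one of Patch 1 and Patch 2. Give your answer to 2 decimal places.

46.00

|Patch 1| = 57, |Patch 2| = 21, |Patch 1∩Patch 2| = 16.
|Patch 1 △ Patch 2| = |Patch 1| + |Patch 2| − 2·|Patch 1∩Patch 2| = 57 + 21 − 32 = 46.00.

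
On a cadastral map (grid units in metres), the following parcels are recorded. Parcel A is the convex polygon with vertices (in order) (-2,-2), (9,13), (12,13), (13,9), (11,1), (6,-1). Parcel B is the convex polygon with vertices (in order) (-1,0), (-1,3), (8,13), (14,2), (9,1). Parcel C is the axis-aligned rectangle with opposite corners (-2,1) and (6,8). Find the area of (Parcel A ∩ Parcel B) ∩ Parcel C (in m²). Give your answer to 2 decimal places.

The region (Parcel A ∩ Parcel B) ∩ Parcel C is the polygon with vertices (5.333,8), (6,8), (6,1), (0.2,1).
By the shoelace formula its area is 22.63.

22.63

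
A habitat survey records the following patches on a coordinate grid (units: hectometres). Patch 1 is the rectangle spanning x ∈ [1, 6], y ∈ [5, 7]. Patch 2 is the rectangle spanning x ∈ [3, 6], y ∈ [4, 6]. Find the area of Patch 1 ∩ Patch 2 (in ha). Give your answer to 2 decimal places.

3.00

|Patch 1∩Patch 2|: x∈[3,6], y∈[5,6] → 3·1 = 3.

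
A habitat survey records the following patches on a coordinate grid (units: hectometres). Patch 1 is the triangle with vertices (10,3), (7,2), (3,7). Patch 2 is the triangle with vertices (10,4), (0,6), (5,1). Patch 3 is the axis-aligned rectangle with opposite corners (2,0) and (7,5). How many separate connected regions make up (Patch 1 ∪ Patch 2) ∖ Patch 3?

(Patch 1 ∪ Patch 2) ∖ Patch 3 splits into 2 disjoint pieces (area 4.381, area 4.9908).

2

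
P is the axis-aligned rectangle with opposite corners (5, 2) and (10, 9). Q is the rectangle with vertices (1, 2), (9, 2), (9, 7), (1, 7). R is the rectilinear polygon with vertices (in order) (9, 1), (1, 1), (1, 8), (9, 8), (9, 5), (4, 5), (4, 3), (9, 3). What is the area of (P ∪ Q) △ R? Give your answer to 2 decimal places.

|P ∪ Q| = 55.
|(P ∪ Q) ∩ R| = 34.
|(P ∪ Q) △ R| = 55 + 46 − 68 = 33.00.

33.00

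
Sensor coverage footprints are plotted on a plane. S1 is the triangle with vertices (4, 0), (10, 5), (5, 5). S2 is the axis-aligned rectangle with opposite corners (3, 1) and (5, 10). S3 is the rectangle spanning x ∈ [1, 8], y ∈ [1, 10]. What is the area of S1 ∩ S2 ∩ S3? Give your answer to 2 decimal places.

The intersection is the polygon with vertices (5,1), (4.2,1), (5,5).
By the shoelace formula its area is 1.60.

1.60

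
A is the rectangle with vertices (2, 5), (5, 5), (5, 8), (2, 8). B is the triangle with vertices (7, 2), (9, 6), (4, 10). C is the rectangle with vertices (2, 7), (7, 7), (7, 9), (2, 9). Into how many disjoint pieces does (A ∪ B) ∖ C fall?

(A ∪ B) ∖ C splits into 3 disjoint pieces (area 6, area 0.4375, area 10.2875).

3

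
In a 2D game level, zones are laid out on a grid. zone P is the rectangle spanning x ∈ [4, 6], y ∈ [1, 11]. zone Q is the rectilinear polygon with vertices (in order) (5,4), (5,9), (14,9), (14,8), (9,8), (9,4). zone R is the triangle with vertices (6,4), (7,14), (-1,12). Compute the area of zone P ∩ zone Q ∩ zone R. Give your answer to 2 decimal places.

The intersection is the polygon with vertices (5,9), (6,9), (6,4), (5,5.143).
By the shoelace formula its area is 4.43.

4.43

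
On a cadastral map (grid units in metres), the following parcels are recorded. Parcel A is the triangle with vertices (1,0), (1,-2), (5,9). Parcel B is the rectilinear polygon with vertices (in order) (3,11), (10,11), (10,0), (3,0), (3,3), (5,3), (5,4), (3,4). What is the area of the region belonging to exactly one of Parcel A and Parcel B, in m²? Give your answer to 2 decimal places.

|Parcel A| = 4, |Parcel B| = 75, |Parcel A∩Parcel B| = 0.9545.
|Parcel A △ Parcel B| = |Parcel A| + |Parcel B| − 2·|Parcel A∩Parcel B| = 4 + 75 − 1.9091 = 77.09.

77.09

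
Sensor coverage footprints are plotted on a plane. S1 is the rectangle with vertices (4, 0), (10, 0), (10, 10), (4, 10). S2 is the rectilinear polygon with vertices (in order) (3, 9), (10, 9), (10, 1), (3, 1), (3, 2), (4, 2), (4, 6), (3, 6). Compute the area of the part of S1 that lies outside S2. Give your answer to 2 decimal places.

12.00

|S1| = 60, |S1∩S2| = 48.
|S1 ∖ S2| = |S1| − |S1∩S2| = 60 − 48 = 12.00.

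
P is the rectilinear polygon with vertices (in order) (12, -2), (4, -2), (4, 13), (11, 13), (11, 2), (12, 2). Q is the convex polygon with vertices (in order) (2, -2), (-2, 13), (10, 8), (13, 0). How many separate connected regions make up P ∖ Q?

2

P ∖ Q splits into 2 disjoint pieces (area 8.7273, area 28.8333).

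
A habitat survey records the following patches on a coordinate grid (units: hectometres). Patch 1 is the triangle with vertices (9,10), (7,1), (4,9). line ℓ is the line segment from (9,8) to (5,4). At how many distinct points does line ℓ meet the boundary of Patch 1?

2

The segment meets the boundary at (5.636,4.636), (8.429,7.429).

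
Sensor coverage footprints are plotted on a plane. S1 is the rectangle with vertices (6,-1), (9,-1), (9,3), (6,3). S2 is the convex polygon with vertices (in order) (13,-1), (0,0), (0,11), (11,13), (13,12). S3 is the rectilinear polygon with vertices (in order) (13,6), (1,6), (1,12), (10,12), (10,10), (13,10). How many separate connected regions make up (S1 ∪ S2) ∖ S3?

(S1 ∪ S2) ∖ S3 splits into 2 disjoint pieces (area 90.8601, area 9.75).

2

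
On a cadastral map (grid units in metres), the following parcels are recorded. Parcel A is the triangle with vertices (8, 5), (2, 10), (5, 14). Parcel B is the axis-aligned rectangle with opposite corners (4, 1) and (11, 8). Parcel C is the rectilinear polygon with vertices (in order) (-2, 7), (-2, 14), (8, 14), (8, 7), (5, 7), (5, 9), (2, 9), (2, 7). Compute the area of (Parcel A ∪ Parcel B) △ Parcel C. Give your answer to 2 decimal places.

93.80

|Parcel A ∪ Parcel B| = 64.6.
|(Parcel A ∪ Parcel B) ∩ Parcel C| = 17.4.
|(Parcel A ∪ Parcel B) △ Parcel C| = 64.6 + 64 − 34.8 = 93.80.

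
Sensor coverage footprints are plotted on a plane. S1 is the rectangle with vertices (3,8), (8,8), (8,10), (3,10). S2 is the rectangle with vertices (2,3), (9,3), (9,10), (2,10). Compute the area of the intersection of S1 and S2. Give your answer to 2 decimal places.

|S1∩S2|: x∈[3,8], y∈[8,10] → 5·2 = 10.

10.00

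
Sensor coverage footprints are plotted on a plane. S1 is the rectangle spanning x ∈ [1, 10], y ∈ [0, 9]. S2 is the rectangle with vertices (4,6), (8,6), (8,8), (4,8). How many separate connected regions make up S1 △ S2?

1

S1 △ S2 is a single connected region.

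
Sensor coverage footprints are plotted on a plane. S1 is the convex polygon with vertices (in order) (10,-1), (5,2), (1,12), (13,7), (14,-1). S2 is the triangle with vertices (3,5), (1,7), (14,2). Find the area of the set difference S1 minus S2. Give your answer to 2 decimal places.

|S1| = 90.5, |S1∩S2| = 6.0026.
|S1 ∖ S2| = |S1| − |S1∩S2| = 90.5 − 6.0026 = 84.50.

84.50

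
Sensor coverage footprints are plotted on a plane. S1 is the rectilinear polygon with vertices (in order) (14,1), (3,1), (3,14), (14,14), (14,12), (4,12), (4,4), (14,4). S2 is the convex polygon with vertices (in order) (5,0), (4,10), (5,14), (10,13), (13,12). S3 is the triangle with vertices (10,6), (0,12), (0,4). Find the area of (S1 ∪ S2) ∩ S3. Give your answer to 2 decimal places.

|S1 ∪ S2| = 111.75.
|(S1 ∪ S2) ∩ S3| = 17.95.

17.95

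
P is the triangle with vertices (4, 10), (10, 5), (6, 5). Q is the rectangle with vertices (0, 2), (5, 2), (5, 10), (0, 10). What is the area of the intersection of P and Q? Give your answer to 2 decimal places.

0.83

The intersection is the polygon with vertices (5,9.167), (5,7.5), (4,10).
By the shoelace formula its area is 0.83.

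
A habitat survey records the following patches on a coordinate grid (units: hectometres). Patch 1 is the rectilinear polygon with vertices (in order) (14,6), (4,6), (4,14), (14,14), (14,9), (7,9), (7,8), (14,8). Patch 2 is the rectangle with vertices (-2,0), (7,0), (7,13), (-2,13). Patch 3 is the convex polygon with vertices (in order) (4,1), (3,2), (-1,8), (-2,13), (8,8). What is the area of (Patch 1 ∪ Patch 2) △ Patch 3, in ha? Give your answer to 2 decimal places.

|Patch 1 ∪ Patch 2| = 169.
|(Patch 1 ∪ Patch 2) ∩ Patch 3| = 54.75.
|(Patch 1 ∪ Patch 2) △ Patch 3| = 169 + 55 − 109.5 = 114.50.

114.50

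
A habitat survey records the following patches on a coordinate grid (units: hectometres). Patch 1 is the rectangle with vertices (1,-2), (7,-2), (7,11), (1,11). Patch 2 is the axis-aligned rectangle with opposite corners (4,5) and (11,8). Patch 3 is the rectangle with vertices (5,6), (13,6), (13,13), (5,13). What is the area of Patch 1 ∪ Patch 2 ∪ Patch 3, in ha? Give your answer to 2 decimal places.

128.00

By inclusion–exclusion:
Individual areas: |Patch 1| = 78, |Patch 2| = 21, |Patch 3| = 56.
|Patch 1∩Patch 2|: x∈[4,7], y∈[5,8] → 3·3 = 9.
|Patch 1∩Patch 3|: x∈[5,7], y∈[6,11] → 2·5 = 10.
|Patch 2∩Patch 3|: x∈[5,11], y∈[6,8] → 6·2 = 12.
|Patch 1∩Patch 2∩Patch 3| = 4.
|Patch 1 ∪ Patch 2 ∪ Patch 3| = 155 − 31 + 4 = 128.00.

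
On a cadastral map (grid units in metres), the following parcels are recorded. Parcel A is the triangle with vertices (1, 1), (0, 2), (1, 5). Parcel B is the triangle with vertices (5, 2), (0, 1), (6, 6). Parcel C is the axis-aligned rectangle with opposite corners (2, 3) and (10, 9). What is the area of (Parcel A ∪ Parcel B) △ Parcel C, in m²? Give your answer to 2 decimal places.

50.78

|Parcel A ∪ Parcel B| = 11.3273.
|(Parcel A ∪ Parcel B) ∩ Parcel C| = 4.275.
|(Parcel A ∪ Parcel B) △ Parcel C| = 11.3273 + 48 − 8.55 = 50.78.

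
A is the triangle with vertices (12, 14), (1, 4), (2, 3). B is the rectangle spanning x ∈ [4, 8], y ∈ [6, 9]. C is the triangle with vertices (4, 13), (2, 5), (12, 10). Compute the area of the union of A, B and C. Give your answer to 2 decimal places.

By inclusion–exclusion:
Individual areas: |A| = 10.5, |B| = 12, |C| = 35.
|A∩B| = 3.4318.
|A∩C| = 5.4159.
|B∩C| = 8.
|A∩B∩C| = 3.1894.
|A ∪ B ∪ C| = 57.5 − 16.8477 + 3.1894 = 43.84.

43.84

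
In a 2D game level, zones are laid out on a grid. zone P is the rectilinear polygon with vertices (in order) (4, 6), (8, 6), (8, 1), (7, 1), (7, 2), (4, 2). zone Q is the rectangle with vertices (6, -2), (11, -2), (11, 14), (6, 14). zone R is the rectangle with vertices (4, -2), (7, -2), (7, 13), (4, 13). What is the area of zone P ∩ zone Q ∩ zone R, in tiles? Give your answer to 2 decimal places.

4.00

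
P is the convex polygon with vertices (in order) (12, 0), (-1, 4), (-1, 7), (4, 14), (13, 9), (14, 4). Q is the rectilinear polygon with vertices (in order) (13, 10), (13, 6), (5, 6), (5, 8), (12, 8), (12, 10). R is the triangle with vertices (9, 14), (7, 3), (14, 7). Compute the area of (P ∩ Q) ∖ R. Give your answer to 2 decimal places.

|P ∩ Q| = 17.2778.
|(P ∩ Q) ∩ R| = 11.4494.
|(P ∩ Q) ∖ R| = 17.2778 − 11.4494 = 5.83.

5.83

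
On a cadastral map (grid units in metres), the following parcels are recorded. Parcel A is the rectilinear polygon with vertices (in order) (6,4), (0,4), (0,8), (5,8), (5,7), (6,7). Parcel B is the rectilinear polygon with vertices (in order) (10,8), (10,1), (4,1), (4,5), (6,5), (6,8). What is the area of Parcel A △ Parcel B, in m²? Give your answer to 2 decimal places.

|Parcel A| = 23, |Parcel B| = 36, |Parcel A∩Parcel B| = 2.
|Parcel A △ Parcel B| = |Parcel A| + |Parcel B| − 2·|Parcel A∩Parcel B| = 23 + 36 − 4 = 55.00.

55.00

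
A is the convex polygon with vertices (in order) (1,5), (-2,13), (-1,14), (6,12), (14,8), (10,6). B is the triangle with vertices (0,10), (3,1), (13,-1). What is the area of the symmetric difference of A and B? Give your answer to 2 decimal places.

|A| = 80, |B| = 42, |A∩B| = 9.4464.
|A △ B| = |A| + |B| − 2·|A∩B| = 80 + 42 − 18.8929 = 103.11.

103.11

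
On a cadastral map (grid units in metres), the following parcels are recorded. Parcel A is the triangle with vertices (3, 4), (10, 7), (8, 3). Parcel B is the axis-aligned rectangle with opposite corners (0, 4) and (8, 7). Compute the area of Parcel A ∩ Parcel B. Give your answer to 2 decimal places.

The intersection is the polygon with vertices (8,6.143), (8,4), (3,4).
By the shoelace formula its area is 5.36.

5.36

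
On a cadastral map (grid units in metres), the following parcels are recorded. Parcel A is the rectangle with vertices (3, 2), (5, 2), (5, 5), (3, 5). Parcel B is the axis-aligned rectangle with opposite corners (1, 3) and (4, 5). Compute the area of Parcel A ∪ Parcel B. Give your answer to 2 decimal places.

By inclusion–exclusion:
Individual areas: |Parcel A| = 6, |Parcel B| = 6.
|Parcel A∩Parcel B|: x∈[3,4], y∈[3,5] → 1·2 = 2.
|Parcel A ∪ Parcel B| = 12 − 2 = 10.00.

10.00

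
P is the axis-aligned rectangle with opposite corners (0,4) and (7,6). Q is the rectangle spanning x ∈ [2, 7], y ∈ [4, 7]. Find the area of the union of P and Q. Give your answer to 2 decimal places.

By inclusion–exclusion:
Individual areas: |P| = 14, |Q| = 15.
|P∩Q|: x∈[2,7], y∈[4,6] → 5·2 = 10.
|P ∪ Q| = 29 − 10 = 19.00.

19.00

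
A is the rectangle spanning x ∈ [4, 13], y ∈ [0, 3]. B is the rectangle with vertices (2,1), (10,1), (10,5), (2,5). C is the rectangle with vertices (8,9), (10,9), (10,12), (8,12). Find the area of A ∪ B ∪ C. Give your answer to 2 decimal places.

By inclusion–exclusion:
Individual areas: |A| = 27, |B| = 32, |C| = 6.
|A∩B|: x∈[4,10], y∈[1,3] → 6·2 = 12.
|A∩C| = 0 (no overlap).
|B∩C| = 0 (no overlap).
|A∩B∩C| = 0.
|A ∪ B ∪ C| = 65 − 12 + 0 = 53.00.

53.00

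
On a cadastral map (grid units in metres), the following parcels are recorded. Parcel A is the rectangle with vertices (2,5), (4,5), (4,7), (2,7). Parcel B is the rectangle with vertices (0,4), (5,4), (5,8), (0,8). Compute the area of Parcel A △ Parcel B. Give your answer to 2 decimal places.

16.00

|Parcel A∩Parcel B|: x∈[2,4], y∈[5,7] → 2·2 = 4.
|Parcel A △ Parcel B| = |Parcel A| + |Parcel B| − 2·|Parcel A∩Parcel B| = 4 + 20 − 8 = 16.00.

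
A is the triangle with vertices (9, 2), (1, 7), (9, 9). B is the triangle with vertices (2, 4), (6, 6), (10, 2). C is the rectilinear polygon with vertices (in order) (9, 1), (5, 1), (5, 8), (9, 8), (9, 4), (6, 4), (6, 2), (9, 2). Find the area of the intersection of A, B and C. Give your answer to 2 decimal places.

The intersection is the polygon with vertices (6,6), (8,4), (6,4), (6,3.875), (5,4.5), (5,5.5).
By the shoelace formula its area is 3.56.

3.56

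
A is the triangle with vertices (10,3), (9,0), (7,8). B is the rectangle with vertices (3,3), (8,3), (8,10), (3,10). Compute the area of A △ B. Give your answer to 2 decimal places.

39.67

|A| = 7, |B| = 35, |A∩B| = 1.1667.
|A △ B| = |A| + |B| − 2·|A∩B| = 7 + 35 − 2.3333 = 39.67.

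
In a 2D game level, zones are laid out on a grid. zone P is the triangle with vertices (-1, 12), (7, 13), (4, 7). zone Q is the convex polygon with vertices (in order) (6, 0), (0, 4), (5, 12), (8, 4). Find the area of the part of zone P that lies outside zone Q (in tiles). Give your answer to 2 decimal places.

16.11

|zone P| = 22.5, |zone P∩zone Q| = 6.3874.
|zone P ∖ zone Q| = |zone P| − |zone P∩zone Q| = 22.5 − 6.3874 = 16.11.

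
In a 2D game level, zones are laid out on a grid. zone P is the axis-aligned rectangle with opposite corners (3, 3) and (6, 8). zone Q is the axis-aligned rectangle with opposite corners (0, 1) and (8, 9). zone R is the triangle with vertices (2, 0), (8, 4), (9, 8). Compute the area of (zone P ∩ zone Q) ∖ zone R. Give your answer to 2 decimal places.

13.92

|zone P ∩ zone Q| = 15.
|(zone P ∩ zone Q) ∩ zone R| = 1.0804.
|(zone P ∩ zone Q) ∖ zone R| = 15 − 1.0804 = 13.92.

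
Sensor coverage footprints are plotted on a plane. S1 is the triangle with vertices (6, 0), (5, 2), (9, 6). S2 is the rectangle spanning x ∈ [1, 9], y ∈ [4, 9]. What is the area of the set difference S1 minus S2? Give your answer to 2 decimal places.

|S1| = 6, |S1∩S2| = 1.
|S1 ∖ S2| = |S1| − |S1∩S2| = 6 − 1 = 5.00.

5.00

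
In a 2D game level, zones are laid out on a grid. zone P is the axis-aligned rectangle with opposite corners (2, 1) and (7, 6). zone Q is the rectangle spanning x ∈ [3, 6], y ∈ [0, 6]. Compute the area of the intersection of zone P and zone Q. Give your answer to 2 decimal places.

15.00

|zone P∩zone Q|: x∈[3,6], y∈[1,6] → 3·5 = 15.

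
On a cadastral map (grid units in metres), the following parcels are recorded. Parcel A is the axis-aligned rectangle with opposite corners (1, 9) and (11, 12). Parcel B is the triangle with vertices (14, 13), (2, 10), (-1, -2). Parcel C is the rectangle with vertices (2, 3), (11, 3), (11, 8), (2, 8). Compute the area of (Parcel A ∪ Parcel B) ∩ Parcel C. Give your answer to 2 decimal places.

22.50

The region (Parcel A ∪ Parcel B) ∩ Parcel C is the polygon with vertices (4,3), (2,3), (2,8), (9,8).
By the shoelace formula its area is 22.50.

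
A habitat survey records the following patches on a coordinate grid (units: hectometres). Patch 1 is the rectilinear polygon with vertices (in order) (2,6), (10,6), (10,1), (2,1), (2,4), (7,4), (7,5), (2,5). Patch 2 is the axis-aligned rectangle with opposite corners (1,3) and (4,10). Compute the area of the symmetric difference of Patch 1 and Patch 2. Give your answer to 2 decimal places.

|Patch 1| = 35, |Patch 2| = 21, |Patch 1∩Patch 2| = 4.
|Patch 1 △ Patch 2| = |Patch 1| + |Patch 2| − 2·|Patch 1∩Patch 2| = 35 + 21 − 8 = 48.00.

48.00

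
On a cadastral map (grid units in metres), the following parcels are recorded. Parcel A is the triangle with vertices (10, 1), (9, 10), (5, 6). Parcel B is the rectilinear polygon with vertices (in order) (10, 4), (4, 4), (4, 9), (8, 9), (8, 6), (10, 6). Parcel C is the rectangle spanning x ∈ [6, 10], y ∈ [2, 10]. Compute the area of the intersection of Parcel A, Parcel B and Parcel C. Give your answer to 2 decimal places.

10.61

The intersection is the polygon with vertices (7,4), (6,5), (6,7), (8,9), (8,6), (9.444,6), (9.667,4).
By the shoelace formula its area is 10.61.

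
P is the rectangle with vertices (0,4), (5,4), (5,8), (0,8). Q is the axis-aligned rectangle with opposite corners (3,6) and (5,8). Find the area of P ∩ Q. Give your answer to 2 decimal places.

4.00

|P∩Q|: x∈[3,5], y∈[6,8] → 2·2 = 4.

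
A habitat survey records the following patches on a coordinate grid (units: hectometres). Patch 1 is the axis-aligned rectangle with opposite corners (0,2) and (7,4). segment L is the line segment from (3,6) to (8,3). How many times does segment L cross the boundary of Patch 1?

The segment meets the boundary at (7,3.6), (6.333,4).

2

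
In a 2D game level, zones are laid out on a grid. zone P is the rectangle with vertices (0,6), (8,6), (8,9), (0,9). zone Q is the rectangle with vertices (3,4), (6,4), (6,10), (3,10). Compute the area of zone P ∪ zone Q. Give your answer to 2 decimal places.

33.00

By inclusion–exclusion:
Individual areas: |zone P| = 24, |zone Q| = 18.
|zone P∩zone Q|: x∈[3,6], y∈[6,9] → 3·3 = 9.
|zone P ∪ zone Q| = 42 − 9 = 33.00.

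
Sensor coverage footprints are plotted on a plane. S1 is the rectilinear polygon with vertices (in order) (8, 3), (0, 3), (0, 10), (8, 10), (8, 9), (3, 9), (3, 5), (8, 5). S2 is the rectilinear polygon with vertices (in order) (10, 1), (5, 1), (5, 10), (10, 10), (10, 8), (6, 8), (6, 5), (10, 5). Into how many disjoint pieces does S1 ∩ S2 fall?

2

S1 ∩ S2 splits into 2 disjoint pieces (area 6, area 3).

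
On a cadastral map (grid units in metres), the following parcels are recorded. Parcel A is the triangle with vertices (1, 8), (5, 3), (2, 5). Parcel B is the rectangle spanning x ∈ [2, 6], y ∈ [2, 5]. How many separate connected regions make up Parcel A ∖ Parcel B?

1

Parcel A ∖ Parcel B is a single connected region.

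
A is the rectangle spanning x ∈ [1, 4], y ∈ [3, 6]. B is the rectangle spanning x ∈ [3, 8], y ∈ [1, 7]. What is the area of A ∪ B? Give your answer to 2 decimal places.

36.00

By inclusion–exclusion:
Individual areas: |A| = 9, |B| = 30.
|A∩B|: x∈[3,4], y∈[3,6] → 1·3 = 3.
|A ∪ B| = 39 − 3 = 36.00.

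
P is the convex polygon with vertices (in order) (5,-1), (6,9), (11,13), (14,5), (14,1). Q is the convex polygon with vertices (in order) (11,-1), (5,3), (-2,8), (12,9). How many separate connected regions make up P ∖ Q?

2

P ∖ Q splits into 2 disjoint pieces (area 8.25, area 31.3859).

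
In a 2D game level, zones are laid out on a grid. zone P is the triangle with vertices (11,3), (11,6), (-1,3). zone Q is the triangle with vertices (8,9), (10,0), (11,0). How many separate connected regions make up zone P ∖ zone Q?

2

zone P ∖ zone Q splits into 2 disjoint pieces (area 4.0385, area 12.6447).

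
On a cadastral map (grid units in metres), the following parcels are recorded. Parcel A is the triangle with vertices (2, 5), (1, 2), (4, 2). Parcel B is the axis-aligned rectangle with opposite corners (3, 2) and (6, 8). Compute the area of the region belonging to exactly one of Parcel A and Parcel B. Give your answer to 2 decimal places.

|Parcel A| = 4.5, |Parcel B| = 18, |Parcel A∩Parcel B| = 0.75.
|Parcel A △ Parcel B| = |Parcel A| + |Parcel B| − 2·|Parcel A∩Parcel B| = 4.5 + 18 − 1.5 = 21.00.

21.00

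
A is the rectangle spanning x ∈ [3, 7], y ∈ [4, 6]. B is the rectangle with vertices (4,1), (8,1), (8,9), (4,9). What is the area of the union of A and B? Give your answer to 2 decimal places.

By inclusion–exclusion:
Individual areas: |A| = 8, |B| = 32.
|A∩B|: x∈[4,7], y∈[4,6] → 3·2 = 6.
|A ∪ B| = 40 − 6 = 34.00.

34.00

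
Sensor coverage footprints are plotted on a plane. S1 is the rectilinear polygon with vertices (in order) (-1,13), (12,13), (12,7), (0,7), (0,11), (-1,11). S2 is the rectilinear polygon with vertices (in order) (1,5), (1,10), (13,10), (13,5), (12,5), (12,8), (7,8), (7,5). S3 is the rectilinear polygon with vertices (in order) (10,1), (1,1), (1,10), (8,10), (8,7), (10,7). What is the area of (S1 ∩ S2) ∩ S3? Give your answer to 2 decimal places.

The region (S1 ∩ S2) ∩ S3 is the polygon with vertices (7,8), (7,7), (1,7), (1,10), (8,10), (8,8).
By the shoelace formula its area is 20.00.

20.00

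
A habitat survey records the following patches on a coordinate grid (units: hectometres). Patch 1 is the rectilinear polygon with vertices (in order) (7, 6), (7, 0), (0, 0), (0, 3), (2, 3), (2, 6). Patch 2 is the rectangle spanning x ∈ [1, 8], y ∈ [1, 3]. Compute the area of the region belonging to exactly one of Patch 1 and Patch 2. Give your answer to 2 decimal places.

|Patch 1| = 36, |Patch 2| = 14, |Patch 1∩Patch 2| = 12.
|Patch 1 △ Patch 2| = |Patch 1| + |Patch 2| − 2·|Patch 1∩Patch 2| = 36 + 14 − 24 = 26.00.

26.00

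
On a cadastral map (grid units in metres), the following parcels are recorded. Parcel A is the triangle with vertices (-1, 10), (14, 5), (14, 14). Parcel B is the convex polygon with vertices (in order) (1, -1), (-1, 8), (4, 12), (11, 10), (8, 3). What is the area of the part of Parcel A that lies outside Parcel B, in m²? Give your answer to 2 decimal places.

|Parcel A| = 67.5, |Parcel A∩Parcel B| = 28.9457.
|Parcel A ∖ Parcel B| = |Parcel A| − |Parcel A∩Parcel B| = 67.5 − 28.9457 = 38.55.

38.55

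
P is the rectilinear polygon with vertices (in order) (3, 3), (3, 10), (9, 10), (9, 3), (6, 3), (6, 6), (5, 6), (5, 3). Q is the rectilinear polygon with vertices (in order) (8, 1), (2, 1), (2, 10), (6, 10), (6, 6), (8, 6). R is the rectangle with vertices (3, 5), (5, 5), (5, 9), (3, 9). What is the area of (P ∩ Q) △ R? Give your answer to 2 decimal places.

|P ∩ Q| = 24.
|(P ∩ Q) ∩ R| = 8.
|(P ∩ Q) △ R| = 24 + 8 − 16 = 16.00.

16.00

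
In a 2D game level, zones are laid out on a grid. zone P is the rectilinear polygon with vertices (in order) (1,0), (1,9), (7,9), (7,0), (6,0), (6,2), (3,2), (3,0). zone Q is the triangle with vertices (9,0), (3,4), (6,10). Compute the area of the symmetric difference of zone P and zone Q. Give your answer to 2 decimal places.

|zone P| = 48, |zone Q| = 24, |zone P∩zone Q| = 18.2667.
|zone P △ zone Q| = |zone P| + |zone Q| − 2·|zone P∩zone Q| = 48 + 24 − 36.5333 = 35.47.

35.47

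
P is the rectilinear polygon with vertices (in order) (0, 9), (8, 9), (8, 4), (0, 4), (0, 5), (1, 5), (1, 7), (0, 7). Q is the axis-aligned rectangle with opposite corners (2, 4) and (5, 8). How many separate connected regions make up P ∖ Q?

1

P ∖ Q is a single connected region.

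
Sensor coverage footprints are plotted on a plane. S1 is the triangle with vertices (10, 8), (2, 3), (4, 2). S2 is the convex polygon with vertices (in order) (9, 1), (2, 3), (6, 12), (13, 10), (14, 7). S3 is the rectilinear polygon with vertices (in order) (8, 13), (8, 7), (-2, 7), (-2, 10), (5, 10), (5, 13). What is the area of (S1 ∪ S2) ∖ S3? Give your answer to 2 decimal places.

67.02

|S1 ∪ S2| = 82.
|(S1 ∪ S2) ∩ S3| = 14.9841.
|(S1 ∪ S2) ∖ S3| = 82 − 14.9841 = 67.02.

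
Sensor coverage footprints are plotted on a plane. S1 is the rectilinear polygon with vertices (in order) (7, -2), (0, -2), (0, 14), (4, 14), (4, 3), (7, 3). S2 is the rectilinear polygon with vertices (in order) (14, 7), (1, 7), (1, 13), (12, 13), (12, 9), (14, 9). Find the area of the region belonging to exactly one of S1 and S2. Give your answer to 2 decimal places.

113.00

|S1| = 79, |S2| = 70, |S1∩S2| = 18.
|S1 △ S2| = |S1| + |S2| − 2·|S1∩S2| = 79 + 70 − 36 = 113.00.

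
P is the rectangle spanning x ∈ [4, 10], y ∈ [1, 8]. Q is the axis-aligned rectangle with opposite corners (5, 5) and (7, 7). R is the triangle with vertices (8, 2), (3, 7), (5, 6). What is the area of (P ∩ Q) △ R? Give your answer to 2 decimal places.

|P ∩ Q| = 4.
|(P ∩ Q) ∩ R| = 0.375.
|(P ∩ Q) △ R| = 4 + 2.5 − 0.75 = 5.75.

5.75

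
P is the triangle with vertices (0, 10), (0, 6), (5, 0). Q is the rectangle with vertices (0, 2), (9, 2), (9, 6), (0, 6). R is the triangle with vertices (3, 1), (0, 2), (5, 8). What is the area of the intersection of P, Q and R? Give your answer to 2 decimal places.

The intersection is the polygon with vertices (3.546,2.909), (3.298,2.043), (1.667,4), (2.5,5).
By the shoelace formula its area is 2.34.

2.34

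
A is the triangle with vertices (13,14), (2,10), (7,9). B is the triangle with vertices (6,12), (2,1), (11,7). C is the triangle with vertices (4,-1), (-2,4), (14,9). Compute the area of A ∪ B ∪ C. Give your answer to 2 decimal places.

By inclusion–exclusion:
Individual areas: |A| = 15.5, |B| = 37.5, |C| = 55.
|A∩B| = 4.6483.
|A∩C| = 0.
|B∩C| = 19.7711.
|A∩B∩C| = 0.
|A ∪ B ∪ C| = 108 − 24.4194 + 0 = 83.58.

83.58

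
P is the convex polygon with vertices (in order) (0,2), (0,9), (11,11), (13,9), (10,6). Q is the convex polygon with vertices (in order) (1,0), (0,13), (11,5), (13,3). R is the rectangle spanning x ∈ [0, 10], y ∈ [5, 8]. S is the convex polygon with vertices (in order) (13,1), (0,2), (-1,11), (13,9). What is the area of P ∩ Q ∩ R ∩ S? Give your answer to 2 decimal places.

23.73

The intersection is the polygon with vertices (7.5,5), (0.615,5), (0.385,8), (6.875,8), (9.758,5.903).
By the shoelace formula its area is 23.73.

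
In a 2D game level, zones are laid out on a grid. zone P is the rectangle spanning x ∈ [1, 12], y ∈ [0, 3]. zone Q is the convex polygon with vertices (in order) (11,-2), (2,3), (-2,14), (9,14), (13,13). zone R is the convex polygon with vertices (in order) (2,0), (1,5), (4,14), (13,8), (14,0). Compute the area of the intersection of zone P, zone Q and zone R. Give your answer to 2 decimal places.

20.30

The intersection is the polygon with vertices (11.267,0), (7.4,0), (2,3), (11.667,3).
By the shoelace formula its area is 20.30.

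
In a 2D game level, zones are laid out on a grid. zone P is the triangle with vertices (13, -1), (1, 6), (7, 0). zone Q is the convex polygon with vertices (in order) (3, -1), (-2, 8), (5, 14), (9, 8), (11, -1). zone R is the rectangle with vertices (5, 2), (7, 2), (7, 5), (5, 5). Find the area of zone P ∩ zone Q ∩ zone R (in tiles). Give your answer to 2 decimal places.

2.17

The intersection is the polygon with vertices (7,2.5), (7,2), (5,2), (5,3.667).
By the shoelace formula its area is 2.17.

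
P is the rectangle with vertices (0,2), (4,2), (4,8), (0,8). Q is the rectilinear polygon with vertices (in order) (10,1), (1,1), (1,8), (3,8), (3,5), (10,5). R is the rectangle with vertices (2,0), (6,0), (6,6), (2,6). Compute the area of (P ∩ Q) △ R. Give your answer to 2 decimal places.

|P ∩ Q| = 15.
|(P ∩ Q) ∩ R| = 7.
|(P ∩ Q) △ R| = 15 + 24 − 14 = 25.00.

25.00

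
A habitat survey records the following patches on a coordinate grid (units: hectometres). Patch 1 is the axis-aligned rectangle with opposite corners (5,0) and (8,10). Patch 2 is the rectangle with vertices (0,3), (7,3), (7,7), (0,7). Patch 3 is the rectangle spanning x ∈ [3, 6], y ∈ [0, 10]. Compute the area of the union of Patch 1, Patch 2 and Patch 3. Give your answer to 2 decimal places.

By inclusion–exclusion:
Individual areas: |Patch 1| = 30, |Patch 2| = 28, |Patch 3| = 30.
|Patch 1∩Patch 2|: x∈[5,7], y∈[3,7] → 2·4 = 8.
|Patch 1∩Patch 3|: x∈[5,6], y∈[0,10] → 1·10 = 10.
|Patch 2∩Patch 3|: x∈[3,6], y∈[3,7] → 3·4 = 12.
|Patch 1∩Patch 2∩Patch 3| = 4.
|Patch 1 ∪ Patch 2 ∪ Patch 3| = 88 − 30 + 4 = 62.00.

62.00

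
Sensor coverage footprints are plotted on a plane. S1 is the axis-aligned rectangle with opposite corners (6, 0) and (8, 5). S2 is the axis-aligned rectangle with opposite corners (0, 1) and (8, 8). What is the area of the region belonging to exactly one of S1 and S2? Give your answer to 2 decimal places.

50.00

|S1∩S2|: x∈[6,8], y∈[1,5] → 2·4 = 8.
|S1 △ S2| = |S1| + |S2| − 2·|S1∩S2| = 10 + 56 − 16 = 50.00.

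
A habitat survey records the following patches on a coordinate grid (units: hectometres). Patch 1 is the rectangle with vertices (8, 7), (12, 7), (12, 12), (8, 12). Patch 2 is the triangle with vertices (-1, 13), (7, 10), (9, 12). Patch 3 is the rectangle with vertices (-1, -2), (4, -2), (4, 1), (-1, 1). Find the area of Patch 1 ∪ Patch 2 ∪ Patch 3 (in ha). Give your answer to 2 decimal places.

45.50

By inclusion–exclusion:
Individual areas: |Patch 1| = 20, |Patch 2| = 11, |Patch 3| = 15.
|Patch 1∩Patch 2| = 0.5.
|Patch 1∩Patch 3| = 0 (no overlap).
|Patch 2∩Patch 3| = 0.
|Patch 1∩Patch 2∩Patch 3| = 0.
|Patch 1 ∪ Patch 2 ∪ Patch 3| = 46 − 0.5 + 0 = 45.50.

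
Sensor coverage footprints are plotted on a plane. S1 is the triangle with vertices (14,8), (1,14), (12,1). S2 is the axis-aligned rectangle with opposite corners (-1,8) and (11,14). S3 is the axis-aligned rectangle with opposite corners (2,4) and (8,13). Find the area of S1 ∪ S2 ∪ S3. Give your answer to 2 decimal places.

By inclusion–exclusion:
Individual areas: |S1| = 51.5, |S2| = 72, |S3| = 54.
|S1∩S2| = 21.6923.
|S1∩S3| = 16.9726.
|S2∩S3|: x∈[2,8], y∈[8,13] → 6·5 = 30.
|S1∩S2∩S3| = 14.7873.
|S1 ∪ S2 ∪ S3| = 177.5 − 68.6649 + 14.7873 = 123.62.

123.62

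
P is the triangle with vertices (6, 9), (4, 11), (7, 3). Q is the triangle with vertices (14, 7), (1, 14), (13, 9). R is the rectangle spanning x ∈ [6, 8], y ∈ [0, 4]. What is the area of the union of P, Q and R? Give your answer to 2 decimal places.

22.40

By inclusion–exclusion:
Individual areas: |P| = 5, |Q| = 9.5, |R| = 8.
|P∩Q| = 0.
|P∩R| = 0.1042.
|Q∩R| = 0.
|P∩Q∩R| = 0.
|P ∪ Q ∪ R| = 22.5 − 0.1042 + 0 = 22.40.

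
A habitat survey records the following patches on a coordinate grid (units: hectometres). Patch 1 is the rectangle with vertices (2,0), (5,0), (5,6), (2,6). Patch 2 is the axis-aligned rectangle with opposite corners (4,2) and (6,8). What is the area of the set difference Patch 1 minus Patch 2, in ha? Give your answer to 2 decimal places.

|Patch 1∩Patch 2|: x∈[4,5], y∈[2,6] → 1·4 = 4.
|Patch 1| = 18.
|Patch 1 ∖ Patch 2| = |Patch 1| − |Patch 1∩Patch 2| = 18 − 4 = 14.00.

14.00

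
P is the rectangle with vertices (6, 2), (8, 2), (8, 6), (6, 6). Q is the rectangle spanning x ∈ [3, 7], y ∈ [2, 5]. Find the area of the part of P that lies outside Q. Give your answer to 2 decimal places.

|P∩Q|: x∈[6,7], y∈[2,5] → 1·3 = 3.
|P| = 8.
|P ∖ Q| = |P| − |P∩Q| = 8 − 3 = 5.00.

5.00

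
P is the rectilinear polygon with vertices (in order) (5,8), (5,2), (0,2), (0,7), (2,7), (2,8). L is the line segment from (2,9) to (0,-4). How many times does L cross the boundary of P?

The segment meets the boundary at (0.923,2), (1.692,7).

2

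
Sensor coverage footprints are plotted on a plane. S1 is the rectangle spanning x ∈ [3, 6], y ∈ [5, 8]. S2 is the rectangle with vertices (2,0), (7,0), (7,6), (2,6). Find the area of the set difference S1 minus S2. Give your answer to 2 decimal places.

6.00

|S1∩S2|: x∈[3,6], y∈[5,6] → 3·1 = 3.
|S1| = 9.
|S1 ∖ S2| = |S1| − |S1∩S2| = 9 − 3 = 6.00.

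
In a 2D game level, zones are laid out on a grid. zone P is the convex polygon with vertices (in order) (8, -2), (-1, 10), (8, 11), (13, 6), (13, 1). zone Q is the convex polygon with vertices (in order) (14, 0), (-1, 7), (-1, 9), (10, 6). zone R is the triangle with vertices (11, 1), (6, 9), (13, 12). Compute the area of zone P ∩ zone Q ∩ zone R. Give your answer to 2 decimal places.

The intersection is the polygon with vertices (10,6), (11.5,3.75), (11.067,1.369), (10.647,1.565), (7.438,6.699).
By the shoelace formula its area is 8.60.

8.60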